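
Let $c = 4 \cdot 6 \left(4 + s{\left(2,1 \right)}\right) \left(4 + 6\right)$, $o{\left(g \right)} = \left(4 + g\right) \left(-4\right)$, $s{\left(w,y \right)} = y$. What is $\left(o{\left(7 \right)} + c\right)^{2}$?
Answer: $1336336$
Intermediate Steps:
$o{\left(g \right)} = -16 - 4 g$
$c = 1200$ ($c = 4 \cdot 6 \left(4 + 1\right) \left(4 + 6\right) = 24 \cdot 5 \cdot 10 = 24 \cdot 50 = 1200$)
$\left(o{\left(7 \right)} + c\right)^{2} = \left(\left(-16 - 28\right) + 1200\right)^{2} = \left(-44 + 1200\right)^{2} = 1156^{2} = 1336336$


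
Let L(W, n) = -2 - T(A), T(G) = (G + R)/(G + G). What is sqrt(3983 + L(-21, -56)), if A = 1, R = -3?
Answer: sqrt(3982) ≈ 63.103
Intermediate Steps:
T(G) = (-3 + G)/(2*G) (T(G) = (G - 3)/(G + G) = (-3 + G)/((2*G)) = (-3 + G)*(1/(2*G)) = (-3 + G)/(2*G))
L(W, n) = -1 (L(W, n) = -2 - (-3 + 1)/(2*1) = -2 - (-2)/2 = -2 - 1*(-1) = -2 + 1 = -1)
sqrt(3983 + L(-21, -56)) = sqrt(3983 - 1) = sqrt(3982)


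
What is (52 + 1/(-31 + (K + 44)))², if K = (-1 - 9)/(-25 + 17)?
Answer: 8809024/3249 ≈ 2711.3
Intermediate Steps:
K = 5/4 (K = -10/(-8) = -10*(-⅛) = 5/4 ≈ 1.2500)
(52 + 1/(-31 + (K + 44)))² = (52 + 1/(-31 + (5/4 + 44)))² = (52 + 1/(-31 + 181/4))² = (52 + 1/(57/4))² = (52 + 4/57)² = (2968/57)² = 8809024/3249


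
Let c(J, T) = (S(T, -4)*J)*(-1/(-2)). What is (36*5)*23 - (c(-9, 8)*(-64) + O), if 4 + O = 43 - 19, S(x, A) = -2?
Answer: 4696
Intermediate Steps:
O = 20 (O = -4 + (43 - 19) = -4 + 24 = 20)
c(J, T) = -J (c(J, T) = (-2*J)*(-1/(-2)) = (-2*J)*(-1*(-½)) = -2*J*(½) = -J)
(36*5)*23 - (c(-9, 8)*(-64) + O) = (36*5)*23 - (-1*(-9)*(-64) + 20) = 180*23 - (9*(-64) + 20) = 4140 - (-576 + 20) = 4140 - 1*(-556) = 4140 + 556 = 4696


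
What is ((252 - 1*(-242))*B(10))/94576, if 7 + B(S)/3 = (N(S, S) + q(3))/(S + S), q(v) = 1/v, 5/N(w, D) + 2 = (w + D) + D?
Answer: -2894099/26481280 ≈ -0.10929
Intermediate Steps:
N(w, D) = 5/(-2 + w + 2*D) (N(w, D) = 5/(-2 + ((w + D) + D)) = 5/(-2 + ((D + w) + D)) = 5/(-2 + (w + 2*D)) = 5/(-2 + w + 2*D))
B(S) = -21 + 3*(1/3 + 5/(-2 + 3*S))/(2*S) (B(S) = -21 + 3*((5/(-2 + S + 2*S) + 1/3)/(S + S)) = -21 + 3*((5/(-2 + 3*S) + 1/3)/((2*S))) = -21 + 3*((1/3 + 5/(-2 + 3*S))*(1/(2*S))) = -21 + 3*((1/3 + 5/(-2 + 3*S))/(2*S)) = -21 + 3*(1/3 + 5/(-2 + 3*S))/(2*S))
((252 - 1*(-242))*B(10))/94576 = ((252 - 1*(-242))*((1/2)*(13 - 126*10**2 + 87*10)/(10*(-2 + 3*10))))/94576 = ((252 + 242)*((1/2)*(1/10)*(13 - 126*100 + 870)/(-2 + 30)))*(1/94576) = (494*((1/2)*(1/10)*(13 - 12600 + 870)/28))*(1/94576) = (494*((1/2)*(1/10)*(1/28)*(-11717)))*(1/94576) = (494*(-11717/560))*(1/94576) = -2894099/280*1/94576 = -2894099/26481280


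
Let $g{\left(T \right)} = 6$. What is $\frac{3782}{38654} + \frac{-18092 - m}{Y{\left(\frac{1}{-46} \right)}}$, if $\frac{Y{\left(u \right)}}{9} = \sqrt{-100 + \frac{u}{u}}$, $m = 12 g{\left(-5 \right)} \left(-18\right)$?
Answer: $\frac{1891}{19327} + \frac{16796 i \sqrt{11}}{297} \approx 0.097842 + 187.56 i$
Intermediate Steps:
$m = -1296$ ($m = 12 \cdot 6 \left(-18\right) = 72 \left(-18\right) = -1296$)
$Y{\left(u \right)} = 27 i \sqrt{11}$ ($Y{\left(u \right)} = 9 \sqrt{-100 + \frac{u}{u}} = 9 \sqrt{-100 + 1} = 9 \sqrt{-99} = 9 \cdot 3 i \sqrt{11} = 27 i \sqrt{11}$)
$\frac{3782}{38654} + \frac{-18092 - m}{Y{\left(\frac{1}{-46} \right)}} = \frac{3782}{38654} + \frac{-18092 - -1296}{27 i \sqrt{11}} = 3782 \cdot \frac{1}{38654} + \left(-18092 + 1296\right) \left(- \frac{i \sqrt{11}}{297}\right) = \frac{1891}{19327} - 16796 \left(- \frac{i \sqrt{11}}{297}\right) = \frac{1891}{19327} + \frac{16796 i \sqrt{11}}{297}$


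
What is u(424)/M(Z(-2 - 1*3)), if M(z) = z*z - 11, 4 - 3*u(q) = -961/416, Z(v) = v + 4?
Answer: -175/832 ≈ -0.21034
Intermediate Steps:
Z(v) = 4 + v
u(q) = 875/416 (u(q) = 4/3 - (-961)/(3*416) = 4/3 - 1/3*(-961/416) = 4/3 + 961/1248 = 875/416)
M(z) = -11 + z**2 (M(z) = z**2 - 11 = -11 + z**2)
u(424)/M(Z(-2 - 1*3)) = 875/(416*(-11 + (4 + (-2 - 1*3))**2)) = 875/(416*(-11 + (4 + (-2 - 3))**2)) = 875/(416*(-11 + (4 - 5)**2)) = 875/(416*(-11 + (-1)**2)) = 875/(416*(-11 + 1)) = (875/416)/(-10) = (875/416)*(-1/10) = -175/832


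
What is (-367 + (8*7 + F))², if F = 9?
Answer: 91204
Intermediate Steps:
(-367 + (8*7 + F))² = (-367 + (8*7 + 9))² = (-367 + (56 + 9))² = (-367 + 65)² = (-302)² = 91204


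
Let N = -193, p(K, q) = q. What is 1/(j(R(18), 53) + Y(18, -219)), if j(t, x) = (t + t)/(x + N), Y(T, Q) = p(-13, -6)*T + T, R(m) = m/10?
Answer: -350/31509 ≈ -0.011108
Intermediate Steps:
R(m) = m/10 (R(m) = m*(⅒) = m/10)
Y(T, Q) = -5*T (Y(T, Q) = -6*T + T = -5*T)
j(t, x) = 2*t/(-193 + x) (j(t, x) = (t + t)/(x - 193) = (2*t)/(-193 + x) = 2*t/(-193 + x))
1/(j(R(18), 53) + Y(18, -219)) = 1/(2*((⅒)*18)/(-193 + 53) - 5*18) = 1/(2*(9/5)/(-140) - 90) = 1/(2*(9/5)*(-1/140) - 90) = 1/(-9/350 - 90) = 1/(-31509/350) = -350/31509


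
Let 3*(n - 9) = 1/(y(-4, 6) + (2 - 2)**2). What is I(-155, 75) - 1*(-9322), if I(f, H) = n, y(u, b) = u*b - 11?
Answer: 979754/105 ≈ 9331.0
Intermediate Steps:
y(u, b) = -11 + b*u (y(u, b) = b*u - 11 = -11 + b*u)
n = 944/105 (n = 9 + 1/(3*((-11 + 6*(-4)) + (2 - 2)**2)) = 9 + 1/(3*((-11 - 24) + 0**2)) = 9 + 1/(3*(-35 + 0)) = 9 + (1/3)/(-35) = 9 + (1/3)*(-1/35) = 9 - 1/105 = 944/105 ≈ 8.9905)
I(f, H) = 944/105
I(-155, 75) - 1*(-9322) = 944/105 - 1*(-9322) = 944/105 + 9322 = 979754/105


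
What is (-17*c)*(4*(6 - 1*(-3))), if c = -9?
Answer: 5508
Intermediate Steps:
(-17*c)*(4*(6 - 1*(-3))) = (-17*(-9))*(4*(6 - 1*(-3))) = 153*(4*(6 + 3)) = 153*(4*9) = 153*36 = 5508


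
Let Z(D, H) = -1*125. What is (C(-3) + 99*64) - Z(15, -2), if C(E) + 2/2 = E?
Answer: 6457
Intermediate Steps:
C(E) = -1 + E
Z(D, H) = -125
(C(-3) + 99*64) - Z(15, -2) = ((-1 - 3) + 99*64) - 1*(-125) = (-4 + 6336) + 125 = 6332 + 125 = 6457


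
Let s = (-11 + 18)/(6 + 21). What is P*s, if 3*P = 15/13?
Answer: 35/351 ≈ 0.099715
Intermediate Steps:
P = 5/13 (P = (15/13)/3 = (15*(1/13))/3 = (⅓)*(15/13) = 5/13 ≈ 0.38462)
s = 7/27 ≈ 0.25926
P*s = (5/13)*(7/27) = 35/351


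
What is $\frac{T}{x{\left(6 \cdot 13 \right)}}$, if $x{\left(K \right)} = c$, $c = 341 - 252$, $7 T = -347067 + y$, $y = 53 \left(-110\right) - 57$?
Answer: $- \frac{50422}{89} \approx -566.54$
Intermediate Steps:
$y = -5887$ ($y = -5830 - 57 = -5887$)
$T = -50422$ ($T = \frac{-347067 - 5887}{7} = \frac{1}{7} \left(-352954\right) = -50422$)
$c = 89$ ($c = 341 - 252 = 89$)
$x{\left(K \right)} = 89$
$\frac{T}{x{\left(6 \cdot 13 \right)}} = - \frac{50422}{89}$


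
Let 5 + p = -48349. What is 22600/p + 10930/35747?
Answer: -139686490/864255219 ≈ -0.16163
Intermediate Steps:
p = -48354 (p = -5 - 48349 = -48354)
22600/p + 10930/35747 = 22600/(-48354) + 10930/35747 = 22600*(-1/48354) + 10930*(1/35747) = -11300/24177 + 10930/35747 = -139686490/864255219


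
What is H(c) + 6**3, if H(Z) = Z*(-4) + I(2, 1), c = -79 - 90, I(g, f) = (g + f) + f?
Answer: 896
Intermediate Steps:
I(g, f) = g + 2*f (I(g, f) = (f + g) + f = g + 2*f)
c = -169
H(Z) = 4 - 4*Z (H(Z) = Z*(-4) + (2 + 2*1) = -4*Z + (2 + 2) = -4*Z + 4 = 4 - 4*Z)
H(c) + 6**3 = (4 - 4*(-169)) + 6**3 = (4 + 676) + 216 = 680 + 216 = 896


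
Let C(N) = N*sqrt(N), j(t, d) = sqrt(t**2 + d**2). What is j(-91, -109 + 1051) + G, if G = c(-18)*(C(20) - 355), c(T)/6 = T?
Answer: 38340 + sqrt(895645) - 4320*sqrt(5) ≈ 29627.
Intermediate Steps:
c(T) = 6*T
j(t, d) = sqrt(d**2 + t**2)
C(N) = N**(3/2)
G = 38340 - 4320*sqrt(5) (G = (6*(-18))*(20**(3/2) - 355) = -108*(40*sqrt(5) - 355) = -108*(-355 + 40*sqrt(5)) = 38340 - 4320*sqrt(5) ≈ 28680.)
j(-91, -109 + 1051) + G = sqrt((-109 + 1051)**2 + (-91)**2) + (38340 - 4320*sqrt(5)) = sqrt(942**2 + 8281) + (38340 - 4320*sqrt(5)) = sqrt(887364 + 8281) + (38340 - 4320*sqrt(5)) = sqrt(895645) + (38340 - 4320*sqrt(5)) = 38340 + sqrt(895645) - 4320*sqrt(5)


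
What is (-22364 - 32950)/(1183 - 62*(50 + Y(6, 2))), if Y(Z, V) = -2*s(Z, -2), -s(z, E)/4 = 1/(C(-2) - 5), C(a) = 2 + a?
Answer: 276570/9089 ≈ 30.429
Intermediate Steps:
s(z, E) = 4/5 (s(z, E) = -4/((2 - 2) - 5) = -4/(0 - 5) = -4/(-5) = -4*(-1/5) = 4/5)
Y(Z, V) = -8/5 (Y(Z, V) = -2*4/5 = -8/5)
(-22364 - 32950)/(1183 - 62*(50 + Y(6, 2))) = (-22364 - 32950)/(1183 - 62*(50 - 8/5)) = -55314/(1183 - 62*242/5) = -55314/(1183 - 15004/5) = -55314/(-9089/5) = -55314*(-5/9089) = 276570/9089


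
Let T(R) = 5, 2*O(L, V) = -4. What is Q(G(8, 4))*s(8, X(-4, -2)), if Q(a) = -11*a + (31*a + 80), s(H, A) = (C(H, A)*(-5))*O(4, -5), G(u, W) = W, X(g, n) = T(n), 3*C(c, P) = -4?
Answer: -6400/3 ≈ -2133.3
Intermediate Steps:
C(c, P) = -4/3 (C(c, P) = (1/3)*(-4) = -4/3)
O(L, V) = -2 (O(L, V) = (1/2)*(-4) = -2)
X(g, n) = 5
s(H, A) = -40/3 (s(H, A) = -4/3*(-5)*(-2) = (20/3)*(-2) = -40/3)
Q(a) = 80 + 20*a (Q(a) = -11*a + (80 + 31*a) = 80 + 20*a)
Q(G(8, 4))*s(8, X(-4, -2)) = (80 + 20*4)*(-40/3) = (80 + 80)*(-40/3) = 160*(-40/3) = -6400/3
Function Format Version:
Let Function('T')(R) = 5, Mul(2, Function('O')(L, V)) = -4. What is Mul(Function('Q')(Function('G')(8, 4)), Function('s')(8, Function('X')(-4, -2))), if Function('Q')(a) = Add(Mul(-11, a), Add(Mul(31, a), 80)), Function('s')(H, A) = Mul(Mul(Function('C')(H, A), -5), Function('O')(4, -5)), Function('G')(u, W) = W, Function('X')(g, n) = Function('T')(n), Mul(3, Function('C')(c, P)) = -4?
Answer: Rational(-6400, 3) ≈ -2133.3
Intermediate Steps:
Function('C')(c, P) = Rational(-4, 3) (Function('C')(c, P) = Mul(Rational(1, 3), -4) = Rational(-4, 3))
Function('O')(L, V) = -2 (Function('O')(L, V) = Mul(Rational(1, 2), -4) = -2)
Function('X')(g, n) = 5
Function('s')(H, A) = Rational(-40, 3) (Function('s')(H, A) = Mul(Mul(Rational(-4, 3), -5), -2) = Mul(Rational(20, 3), -2) = Rational(-40, 3))
Function('Q')(a) = Add(80, Mul(20, a)) (Function('Q')(a) = Add(Mul(-11, a), Add(80, Mul(31, a))) = Add(80, Mul(20, a)))
Mul(Function('Q')(Function('G')(8, 4)), Function('s')(8, Function('X')(-4, -2))) = Mul(Add(80, Mul(20, 4)), Rational(-40, 3)) = Mul(Add(80, 80), Rational(-40, 3)) = Mul(160, Rational(-40, 3)) = Rational(-6400, 3)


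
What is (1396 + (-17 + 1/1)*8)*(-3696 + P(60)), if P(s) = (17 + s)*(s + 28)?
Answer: 3905440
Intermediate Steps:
P(s) = (17 + s)*(28 + s)
(1396 + (-17 + 1/1)*8)*(-3696 + P(60)) = (1396 + (-17 + 1/1)*8)*(-3696 + (476 + 60² + 45*60)) = (1396 + (-17 + 1)*8)*(-3696 + (476 + 3600 + 2700)) = (1396 - 16*8)*(-3696 + 6776) = (1396 - 128)*3080 = 1268*3080 = 3905440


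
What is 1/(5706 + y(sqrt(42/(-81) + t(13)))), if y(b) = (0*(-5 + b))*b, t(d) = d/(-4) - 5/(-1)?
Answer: 1/5706 ≈ 0.00017525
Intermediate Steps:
t(d) = 5 - d/4 (t(d) = d*(-1/4) - 5*(-1) = -d/4 + 5 = 5 - d/4)
y(b) = 0 (y(b) = 0*b = 0)
1/(5706 + y(sqrt(42/(-81) + t(13)))) = 1/(5706 + 0) = 1/5706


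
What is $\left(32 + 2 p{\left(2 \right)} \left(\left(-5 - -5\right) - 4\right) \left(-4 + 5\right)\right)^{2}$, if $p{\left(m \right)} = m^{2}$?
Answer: $0$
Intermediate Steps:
$\left(32 + 2 p{\left(2 \right)} \left(\left(-5 - -5\right) - 4\right) \left(-4 + 5\right)\right)^{2} = \left(32 + 2 \cdot 2^{2} \left(\left(-5 - -5\right) - 4\right) \left(-4 + 5\right)\right)^{2} = \left(32 + 2 \cdot 4 \left(\left(-5 + 5\right) - 4\right) 1\right)^{2} = \left(32 + 8 \left(0 - 4\right) 1\right)^{2} = \left(32 + 8 \left(\left(-4\right) 1\right)\right)^{2} = \left(32 + 8 \left(-4\right)\right)^{2} = \left(32 - 32\right)^{2} = 0^{2} = 0$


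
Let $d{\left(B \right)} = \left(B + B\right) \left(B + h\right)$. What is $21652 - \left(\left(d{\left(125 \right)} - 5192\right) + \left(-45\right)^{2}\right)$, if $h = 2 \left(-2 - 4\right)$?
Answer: $-3431$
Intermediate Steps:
$h = -12$ ($h = 2 \left(-6\right) = -12$)
$d{\left(B \right)} = 2 B \left(-12 + B\right)$ ($d{\left(B \right)} = \left(B + B\right) \left(B - 12\right) = 2 B \left(-12 + B\right)$)
$21652 - \left(\left(d{\left(125 \right)} - 5192\right) + \left(-45\right)^{2}\right) = 21652 - \left(\left(2 \cdot 125 \left(-12 + 125\right) - 5192\right) + \left(-45\right)^{2}\right) = 21652 - \left(\left(2 \cdot 125 \cdot 113 - 5192\right) + 2025\right) = 21652 - \left(\left(28250 - 5192\right) + 2025\right) = 21652 - \left(23058 + 2025\right) = 21652 - 25083 = -3431$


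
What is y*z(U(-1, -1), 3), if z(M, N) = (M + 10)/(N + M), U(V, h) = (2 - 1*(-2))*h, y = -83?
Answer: 498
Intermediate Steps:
U(V, h) = 4*h (U(V, h) = (2 + 2)*h = 4*h)
z(M, N) = (10 + M)/(M + N)
y*z(U(-1, -1), 3) = -83*(10 + 4*(-1))/(4*(-1) + 3) = -83*(10 - 4)/(-4 + 3) = -83*6/(-1) = -(-83)*6 = -83*(-6) = 498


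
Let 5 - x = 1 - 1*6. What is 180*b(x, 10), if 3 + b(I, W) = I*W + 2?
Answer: 17820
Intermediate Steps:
x = 10 (x = 5 - (1 - 1*6) = 5 - (1 - 6) = 5 - 1*(-5) = 5 + 5 = 10)
b(I, W) = -1 + I*W (b(I, W) = -3 + (I*W + 2) = -3 + (2 + I*W) = -1 + I*W)
180*b(x, 10) = 180*(-1 + 10*10) = 180*(-1 + 100) = 180*99 = 17820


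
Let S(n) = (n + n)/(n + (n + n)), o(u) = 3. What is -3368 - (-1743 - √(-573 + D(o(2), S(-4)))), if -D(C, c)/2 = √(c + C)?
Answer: -1625 + I*√(5157 + 6*√33)/3 ≈ -1625.0 + 24.017*I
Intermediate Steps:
S(n) = ⅔ (S(n) = (2*n)/(n + 2*n) = (2*n)/((3*n)) = (2*n)*(1/(3*n)) = ⅔)
D(C, c) = -2*√(C + c) (D(C, c) = -2*√(c + C) = -2*√(C + c))
-3368 - (-1743 - √(-573 + D(o(2), S(-4)))) = -3368 - (-1743 - √(-573 - 2*√(3 + ⅔))) = -3368 - (-1743 - √(-573 - 2*√33/3)) = -3368 + (1743 + √(-573 - 2*√33/3)) = -1625 + √(-573 - 2*√33/3)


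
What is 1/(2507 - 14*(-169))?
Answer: 1/4873 ≈ 0.00020521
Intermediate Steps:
1/(2507 - 14*(-169)) = 1/(2507 + 2366) = 1/4873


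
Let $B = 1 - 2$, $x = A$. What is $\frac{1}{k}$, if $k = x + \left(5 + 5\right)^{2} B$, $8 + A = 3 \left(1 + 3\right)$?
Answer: $- \frac{1}{96} \approx -0.010417$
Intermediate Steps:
$A = 4$ ($A = -8 + 3 \left(1 + 3\right) = -8 + 3 \cdot 4 = -8 + 12 = 4$)
$x = 4$
$B = -1$ ($B = 1 - 2 = -1$)
$k = -96$ ($k = 4 + \left(5 + 5\right)^{2} \left(-1\right) = 4 + 10^{2} \left(-1\right) = 4 + 100 \left(-1\right) = 4 - 100 = -96$)
$\frac{1}{k} = \frac{1}{-96} = - \frac{1}{96}$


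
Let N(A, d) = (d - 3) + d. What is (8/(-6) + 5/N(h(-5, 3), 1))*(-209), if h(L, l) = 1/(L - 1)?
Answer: 3971/3 ≈ 1323.7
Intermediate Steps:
h(L, l) = 1/(-1 + L)
N(A, d) = -3 + 2*d (N(A, d) = (-3 + d) + d = -3 + 2*d)
(8/(-6) + 5/N(h(-5, 3), 1))*(-209) = (8/(-6) + 5/(-3 + 2*1))*(-209) = (8*(-1/6) + 5/(-3 + 2))*(-209) = (-4/3 + 5/(-1))*(-209) = (-4/3 + 5*(-1))*(-209) = (-4/3 - 5)*(-209) = -19/3*(-209) = 3971/3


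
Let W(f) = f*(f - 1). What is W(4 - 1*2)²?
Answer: 4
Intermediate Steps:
W(f) = f*(-1 + f)
W(4 - 1*2)² = ((4 - 1*2)*(-1 + (4 - 1*2)))² = ((4 - 2)*(-1 + (4 - 2)))² = (2*(-1 + 2))² = (2*1)² = 2² = 4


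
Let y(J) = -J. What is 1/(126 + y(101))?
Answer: 1/25 ≈ 0.040000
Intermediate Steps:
1/(126 + y(101)) = 1/(126 - 1*101) = 1/(126 - 101) = 1/25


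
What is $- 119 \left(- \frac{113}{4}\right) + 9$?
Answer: $\frac{13483}{4} \approx 3370.8$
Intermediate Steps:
$- 119 \left(- \frac{113}{4}\right) + 9 = - 119 \left(\left(-113\right) \frac{1}{4}\right) + 9 = \left(-119\right) \left(- \frac{113}{4}\right) + 9 = \frac{13447}{4} + 9 = \frac{13483}{4}$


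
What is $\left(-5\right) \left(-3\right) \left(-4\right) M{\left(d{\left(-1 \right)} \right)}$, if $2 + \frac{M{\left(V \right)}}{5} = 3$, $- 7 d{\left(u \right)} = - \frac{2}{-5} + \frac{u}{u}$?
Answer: $-300$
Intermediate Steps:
$d{\left(u \right)} = - \frac{1}{5}$ ($d{\left(u \right)} = - \frac{- \frac{2}{-5} + \frac{u}{u}}{7} = - \frac{\left(-2\right) \left(- \frac{1}{5}\right) + 1}{7} = - \frac{\frac{2}{5} + 1}{7} = \left(- \frac{1}{7}\right) \frac{7}{5} = - \frac{1}{5}$)
$M{\left(V \right)} = 5$ ($M{\left(V \right)} = -10 + 5 \cdot 3 = -10 + 15 = 5$)
$\left(-5\right) \left(-3\right) \left(-4\right) M{\left(d{\left(-1 \right)} \right)} = \left(-5\right) \left(-3\right) \left(-4\right) 5 = 15 \left(-4\right) 5 = \left(-60\right) 5 = -300$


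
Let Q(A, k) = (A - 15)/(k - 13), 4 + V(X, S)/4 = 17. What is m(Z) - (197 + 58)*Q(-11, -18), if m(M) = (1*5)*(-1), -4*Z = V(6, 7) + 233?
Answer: -6785/31 ≈ -218.87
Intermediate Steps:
V(X, S) = 52 (V(X, S) = -16 + 4*17 = -16 + 68 = 52)
Q(A, k) = (-15 + A)/(-13 + k)
Z = -285/4 (Z = -(52 + 233)/4 = -1/4*285 = -285/4 ≈ -71.250)
m(M) = -5 (m(M) = 5*(-1) = -5)
m(Z) - (197 + 58)*Q(-11, -18) = -5 - (197 + 58)*(-15 - 11)/(-13 - 18) = -5 - 255*-26/(-31) = -5 - 255*(-1/31*(-26)) = -5 - 255*26/31 = -5 - 1*6630/31 = -5 - 6630/31 = -6785/31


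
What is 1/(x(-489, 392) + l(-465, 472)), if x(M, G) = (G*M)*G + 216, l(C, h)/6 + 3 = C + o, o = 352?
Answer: -1/75142176 ≈ -1.3308e-8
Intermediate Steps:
l(C, h) = 2094 + 6*C (l(C, h) = -18 + 6*(C + 352) = -18 + 6*(352 + C) = -18 + (2112 + 6*C) = 2094 + 6*C)
x(M, G) = 216 + M*G² (x(M, G) = M*G² + 216 = 216 + M*G²)
1/(x(-489, 392) + l(-465, 472)) = 1/((216 - 489*392²) + (2094 + 6*(-465))) = 1/((216 - 489*153664) + (2094 - 2790)) = 1/((216 - 75141696) - 696) = 1/(-75141480 - 696) = 1/(-75142176) = -1/75142176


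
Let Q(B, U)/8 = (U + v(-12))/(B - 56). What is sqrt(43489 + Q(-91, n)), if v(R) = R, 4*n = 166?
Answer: sqrt(19177941)/21 ≈ 208.54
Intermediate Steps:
n = 83/2 (n = (1/4)*166 = 83/2 ≈ 41.500)
Q(B, U) = 8*(-12 + U)/(-56 + B) (Q(B, U) = 8*((U - 12)/(B - 56)) = 8*((-12 + U)/(-56 + B)) = 8*(-12 + U)/(-56 + B))
sqrt(43489 + Q(-91, n)) = sqrt(43489 + 8*(-12 + 83/2)/(-56 - 91)) = sqrt(43489 + 8*(59/2)/(-147)) = sqrt(43489 + 8*(-1/147)*(59/2)) = sqrt(43489 - 236/147) = sqrt(6392647/147) = sqrt(19177941)/21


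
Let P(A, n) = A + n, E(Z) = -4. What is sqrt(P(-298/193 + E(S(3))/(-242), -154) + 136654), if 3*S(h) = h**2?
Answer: 2*sqrt(153804055951)/2123 ≈ 369.46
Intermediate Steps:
S(h) = h**2/3
sqrt(P(-298/193 + E(S(3))/(-242), -154) + 136654) = sqrt(((-298/193 - 4/(-242)) - 154) + 136654) = sqrt(((-298*1/193 - 4*(-1/242)) - 154) + 136654) = sqrt(((-298/193 + 2/121) - 154) + 136654) = sqrt((-35672/23353 - 154) + 136654) = sqrt(-3632034/23353 + 136654) = sqrt(3187648828/23353) = 2*sqrt(153804055951)/2123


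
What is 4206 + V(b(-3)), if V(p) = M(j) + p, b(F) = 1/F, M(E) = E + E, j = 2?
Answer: 12629/3 ≈ 4209.7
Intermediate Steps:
M(E) = 2*E
V(p) = 4 + p (V(p) = 2*2 + p = 4 + p)
4206 + V(b(-3)) = 4206 + (4 + 1/(-3)) = 4206 + (4 - ⅓) = 4206 + 11/3 = 12629/3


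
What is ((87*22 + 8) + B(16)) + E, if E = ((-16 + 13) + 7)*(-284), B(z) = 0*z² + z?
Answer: 802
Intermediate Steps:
B(z) = z (B(z) = 0 + z = z)
E = -1136 (E = (-3 + 7)*(-284) = 4*(-284) = -1136)
((87*22 + 8) + B(16)) + E = ((87*22 + 8) + 16) - 1136 = ((1914 + 8) + 16) - 1136 = (1922 + 16) - 1136 = 1938 - 1136 = 802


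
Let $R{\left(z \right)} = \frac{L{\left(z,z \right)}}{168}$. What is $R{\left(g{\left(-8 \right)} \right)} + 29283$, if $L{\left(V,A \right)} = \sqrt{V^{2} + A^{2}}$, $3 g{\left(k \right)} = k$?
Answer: $29283 + \frac{\sqrt{2}}{63} \approx 29283.0$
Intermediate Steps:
$g{\left(k \right)} = \frac{k}{3}$
$L{\left(V,A \right)} = \sqrt{A^{2} + V^{2}}$
$R{\left(z \right)} = \frac{\sqrt{2} \sqrt{z^{2}}}{168}$ ($R{\left(z \right)} = \frac{\sqrt{z^{2} + z^{2}}}{168} = \sqrt{2 z^{2}} \cdot \frac{1}{168} = \sqrt{2} \sqrt{z^{2}} \cdot \frac{1}{168} = \frac{\sqrt{2} \sqrt{z^{2}}}{168}$)
$R{\left(g{\left(-8 \right)} \right)} + 29283 = \frac{\sqrt{2} \sqrt{\left(\frac{1}{3} \left(-8\right)\right)^{2}}}{168} + 29283 = \frac{\sqrt{2} \sqrt{\left(- \frac{8}{3}\right)^{2}}}{168} + 29283 = \frac{\sqrt{2} \sqrt{\frac{64}{9}}}{168} + 29283 = \frac{1}{168} \sqrt{2} \cdot \frac{8}{3} + 29283 = \frac{\sqrt{2}}{63} + 29283 = 29283 + \frac{\sqrt{2}}{63}$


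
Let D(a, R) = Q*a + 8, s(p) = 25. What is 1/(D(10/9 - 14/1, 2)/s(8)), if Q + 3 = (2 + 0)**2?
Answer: -225/44 ≈ -5.1136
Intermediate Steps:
Q = 1 (Q = -3 + (2 + 0)**2 = -3 + 2**2 = -3 + 4 = 1)
D(a, R) = 8 + a (D(a, R) = 1*a + 8 = a + 8 = 8 + a)
1/(D(10/9 - 14/1, 2)/s(8)) = 1/((8 + (10/9 - 14/1))/25) = 1/((8 + (10*(1/9) - 14*1))*(1/25)) = 1/((8 + (10/9 - 14))*(1/25)) = 1/((8 - 116/9)*(1/25)) = 1/(-44/9*1/25) = 1/(-44/225) = -225/44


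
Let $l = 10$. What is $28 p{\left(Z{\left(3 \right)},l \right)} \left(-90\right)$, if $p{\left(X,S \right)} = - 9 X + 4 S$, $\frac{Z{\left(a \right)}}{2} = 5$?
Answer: $126000$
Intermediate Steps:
$Z{\left(a \right)} = 10$ ($Z{\left(a \right)} = 2 \cdot 5 = 10$)
$28 p{\left(Z{\left(3 \right)},l \right)} \left(-90\right) = 28 \left(\left(-9\right) 10 + 4 \cdot 10\right) \left(-90\right) = 28 \left(-90 + 40\right) \left(-90\right) = 28 \left(-50\right) \left(-90\right) = \left(-1400\right) \left(-90\right) = 126000$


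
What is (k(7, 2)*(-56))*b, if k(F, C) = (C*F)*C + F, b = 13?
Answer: -25480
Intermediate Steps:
k(F, C) = F + F*C**2 (k(F, C) = F*C**2 + F = F + F*C**2)
(k(7, 2)*(-56))*b = ((7*(1 + 2**2))*(-56))*13 = ((7*(1 + 4))*(-56))*13 = ((7*5)*(-56))*13 = (35*(-56))*13 = -1960*13 = -25480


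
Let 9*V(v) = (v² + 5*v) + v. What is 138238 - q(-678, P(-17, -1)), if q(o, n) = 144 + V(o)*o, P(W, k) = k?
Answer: 34461166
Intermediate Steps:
V(v) = v²/9 + 2*v/3 (V(v) = ((v² + 5*v) + v)/9 = (v² + 6*v)/9 = v²/9 + 2*v/3)
q(o, n) = 144 + o²*(6 + o)/9 (q(o, n) = 144 + (o*(6 + o)/9)*o = 144 + o²*(6 + o)/9)
138238 - q(-678, P(-17, -1)) = 138238 - (144 + (⅑)*(-678)²*(6 - 678)) = 138238 - (144 + (⅑)*459684*(-672)) = 138238 - (144 - 34323072) = 138238 - 1*(-34322928) = 138238 + 34322928 = 34461166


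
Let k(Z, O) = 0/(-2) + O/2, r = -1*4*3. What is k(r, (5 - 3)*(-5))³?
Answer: -125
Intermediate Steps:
r = -12 (r = -4*3 = -12)
k(Z, O) = O/2 (k(Z, O) = 0*(-½) + O*(½) = 0 + O/2 = O/2)
k(r, (5 - 3)*(-5))³ = (((5 - 3)*(-5))/2)³ = ((2*(-5))/2)³ = ((½)*(-10))³ = (-5)³ = -125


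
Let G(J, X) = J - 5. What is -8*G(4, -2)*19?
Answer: 152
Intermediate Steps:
G(J, X) = -5 + J
-8*G(4, -2)*19 = -8*(-5 + 4)*19 = -8*(-1)*19 = 8*19 = 152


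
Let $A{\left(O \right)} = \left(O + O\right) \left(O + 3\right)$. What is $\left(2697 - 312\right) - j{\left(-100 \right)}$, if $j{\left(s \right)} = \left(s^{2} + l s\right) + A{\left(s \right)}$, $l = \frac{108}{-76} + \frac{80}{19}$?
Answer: $- \frac{507985}{19} \approx -26736.0$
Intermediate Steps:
$l = \frac{53}{19}$ ($l = 108 \left(- \frac{1}{76}\right) + 80 \cdot \frac{1}{19} = - \frac{27}{19} + \frac{80}{19} = \frac{53}{19} \approx 2.7895$)
$A{\left(O \right)} = 2 O \left(3 + O\right)$
$j{\left(s \right)} = s^{2} + \frac{53 s}{19} + 2 s \left(3 + s\right)$ ($j{\left(s \right)} = \left(s^{2} + \frac{53 s}{19}\right) + 2 s \left(3 + s\right) = s^{2} + \frac{53 s}{19} + 2 s \left(3 + s\right)$)
$\left(2697 - 312\right) - j{\left(-100 \right)} = \left(2697 - 312\right) - \frac{1}{19} \left(-100\right) \left(167 + 57 \left(-100\right)\right) = \left(2697 - 312\right) - \frac{1}{19} \left(-100\right) \left(167 - 5700\right) = 2385 - \frac{1}{19} \left(-100\right) \left(-5533\right) = 2385 - \frac{553300}{19} = - \frac{507985}{19}$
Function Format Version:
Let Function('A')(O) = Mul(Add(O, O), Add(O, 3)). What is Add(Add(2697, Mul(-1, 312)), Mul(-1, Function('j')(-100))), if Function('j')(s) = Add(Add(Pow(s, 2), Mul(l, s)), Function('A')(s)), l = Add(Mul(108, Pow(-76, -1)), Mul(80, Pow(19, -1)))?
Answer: Rational(-507985, 19) ≈ -26736.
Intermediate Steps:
l = Rational(53, 19) (l = Add(Mul(108, Rational(-1, 76)), Mul(80, Rational(1, 19))) = Add(Rational(-27, 19), Rational(80, 19)) = Rational(53, 19) ≈ 2.7895)
Function('A')(O) = Mul(2, O, Add(3, O)) (Function('A')(O) = Mul(Mul(2, O), Add(3, O)) = Mul(2, O, Add(3, O)))
Function('j')(s) = Add(Pow(s, 2), Mul(Rational(53, 19), s), Mul(2, s, Add(3, s))) (Function('j')(s) = Add(Add(Pow(s, 2), Mul(Rational(53, 19), s)), Mul(2, s, Add(3, s))) = Add(Pow(s, 2), Mul(Rational(53, 19), s), Mul(2, s, Add(3, s))))
Add(Add(2697, Mul(-1, 312)), Mul(-1, Function('j')(-100))) = Add(Add(2697, Mul(-1, 312)), Mul(-1, Mul(Rational(1, 19), -100, Add(167, Mul(57, -100))))) = Add(Add(2697, -312), Mul(-1, Mul(Rational(1, 19), -100, Add(167, -5700)))) = Add(2385, Mul(-1, Mul(Rational(1, 19), -100, -5533))) = Add(2385, Mul(-1, Rational(553300, 19))) = Add(2385, Rational(-553300, 19)) = Rational(-507985, 19)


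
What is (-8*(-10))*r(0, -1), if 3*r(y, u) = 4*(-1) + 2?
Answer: -160/3 ≈ -53.333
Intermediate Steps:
r(y, u) = -⅔ (r(y, u) = (4*(-1) + 2)/3 = (-4 + 2)/3 = (⅓)*(-2) = -⅔)
(-8*(-10))*r(0, -1) = -8*(-10)*(-⅔) = 80*(-⅔) = -160/3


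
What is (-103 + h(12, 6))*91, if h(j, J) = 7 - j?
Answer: -9828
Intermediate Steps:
(-103 + h(12, 6))*91 = (-103 + (7 - 1*12))*91 = (-103 + (7 - 12))*91 = (-103 - 5)*91 = -108*91 = -9828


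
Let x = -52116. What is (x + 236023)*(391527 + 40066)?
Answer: 79372973851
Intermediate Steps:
(x + 236023)*(391527 + 40066) = (-52116 + 236023)*(391527 + 40066) = 183907*431593 = 79372973851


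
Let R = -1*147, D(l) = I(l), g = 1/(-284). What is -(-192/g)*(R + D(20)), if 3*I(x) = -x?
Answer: 8379136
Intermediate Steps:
g = -1/284 ≈ -0.0035211
I(x) = -x/3 (I(x) = (-x)/3 = -x/3)
D(l) = -l/3
R = -147
-(-192/g)*(R + D(20)) = -(-192/(-1/284))*(-147 - 1/3*20) = -(-192*(-284))*(-147 - 20/3) = -54528*(-461)/3 = -1*(-8379136) = 8379136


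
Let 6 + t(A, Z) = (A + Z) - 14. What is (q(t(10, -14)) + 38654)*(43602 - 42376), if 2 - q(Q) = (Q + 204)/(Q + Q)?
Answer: 94793707/2 ≈ 4.7397e+7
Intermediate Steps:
t(A, Z) = -20 + A + Z (t(A, Z) = -6 + ((A + Z) - 14) = -6 + (-14 + A + Z) = -20 + A + Z)
q(Q) = 2 - (204 + Q)/(2*Q) (q(Q) = 2 - (Q + 204)/(Q + Q) = 2 - (204 + Q)/(2*Q))
(q(t(10, -14)) + 38654)*(43602 - 42376) = ((3/2 - 102/(-20 + 10 - 14)) + 38654)*(43602 - 42376) = ((3/2 - 102/(-24)) + 38654)*1226 = ((3/2 - 102*(-1/24)) + 38654)*1226 = ((3/2 + 17/4) + 38654)*1226 = (23/4 + 38654)*1226 = (154639/4)*1226 = 94793707/2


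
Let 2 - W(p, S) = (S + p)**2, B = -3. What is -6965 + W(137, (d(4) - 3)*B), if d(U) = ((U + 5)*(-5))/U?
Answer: -628369/16 ≈ -39273.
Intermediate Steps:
d(U) = (-25 - 5*U)/U (d(U) = ((5 + U)*(-5))/U = (-25 - 5*U)/U)
W(p, S) = 2 - (S + p)**2
-6965 + W(137, (d(4) - 3)*B) = -6965 + (2 - (((-5 - 25/4) - 3)*(-3) + 137)**2) = -6965 + (2 - ((-45/4 - 3)*(-3) + 137)**2) = -6965 + (2 - (-57/4*(-3) + 137)**2) = -6965 + (2 - (171/4 + 137)**2) = -6965 + (2 - (719/4)**2) = -6965 + (2 - 1*516961/16) = -6965 + (2 - 516961/16) = -6965 - 516929/16 = -628369/16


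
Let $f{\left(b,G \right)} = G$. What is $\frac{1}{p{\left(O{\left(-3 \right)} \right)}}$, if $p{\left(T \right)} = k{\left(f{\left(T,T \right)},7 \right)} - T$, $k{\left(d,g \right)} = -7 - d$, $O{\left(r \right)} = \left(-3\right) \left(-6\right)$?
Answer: $- \frac{1}{43} \approx -0.023256$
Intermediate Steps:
$O{\left(r \right)} = 18$
$p{\left(T \right)} = -7 - 2 T$ ($p{\left(T \right)} = \left(-7 - T\right) - T = -7 - 2 T$)
$\frac{1}{p{\left(O{\left(-3 \right)} \right)}} = \frac{1}{-7 - 36} = \frac{1}{-43} = - \frac{1}{43}$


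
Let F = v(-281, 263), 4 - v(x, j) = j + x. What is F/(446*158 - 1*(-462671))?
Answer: 22/533139 ≈ 4.1265e-5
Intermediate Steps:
v(x, j) = 4 - j - x (v(x, j) = 4 - (j + x) = 4 + (-j - x) = 4 - j - x)
F = 22 (F = 4 - 1*263 - 1*(-281) = 4 - 263 + 281 = 22)
F/(446*158 - 1*(-462671)) = 22/(446*158 - 1*(-462671)) = 22/(70468 + 462671) = 22/533139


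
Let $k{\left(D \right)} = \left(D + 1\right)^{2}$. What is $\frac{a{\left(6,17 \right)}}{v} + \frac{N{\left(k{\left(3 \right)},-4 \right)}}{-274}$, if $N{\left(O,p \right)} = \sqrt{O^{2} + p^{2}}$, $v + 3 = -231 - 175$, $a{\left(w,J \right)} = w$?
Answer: $- \frac{6}{409} - \frac{2 \sqrt{17}}{137} \approx -0.074861$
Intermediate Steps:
$k{\left(D \right)} = \left(1 + D\right)^{2}$
$v = -409$ ($v = -3 - 406 = -409$)
$\frac{a{\left(6,17 \right)}}{v} + \frac{N{\left(k{\left(3 \right)},-4 \right)}}{-274} = \frac{6}{-409} + \frac{\sqrt{\left(\left(1 + 3\right)^{2}\right)^{2} + \left(-4\right)^{2}}}{-274} = 6 \left(- \frac{1}{409}\right) + \sqrt{\left(4^{2}\right)^{2} + 16} \left(- \frac{1}{274}\right) = - \frac{6}{409} + \sqrt{16^{2} + 16} \left(- \frac{1}{274}\right) = - \frac{6}{409} + \sqrt{256 + 16} \left(- \frac{1}{274}\right) = - \frac{6}{409} + \sqrt{272} \left(- \frac{1}{274}\right) = - \frac{6}{409} + 4 \sqrt{17} \left(- \frac{1}{274}\right) = - \frac{6}{409} - \frac{2 \sqrt{17}}{137}$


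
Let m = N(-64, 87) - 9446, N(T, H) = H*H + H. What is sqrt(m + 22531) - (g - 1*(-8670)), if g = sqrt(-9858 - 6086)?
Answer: -8670 + sqrt(20741) - 2*I*sqrt(3986) ≈ -8526.0 - 126.27*I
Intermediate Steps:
N(T, H) = H + H**2 (N(T, H) = H**2 + H = H + H**2)
g = 2*I*sqrt(3986) (g = sqrt(-15944) = 2*I*sqrt(3986) ≈ 126.27*I)
m = -1790 (m = 87*(1 + 87) - 9446 = 87*88 - 9446 = 7656 - 9446 = -1790)
sqrt(m + 22531) - (g - 1*(-8670)) = sqrt(-1790 + 22531) - (2*I*sqrt(3986) - 1*(-8670)) = sqrt(20741) - (2*I*sqrt(3986) + 8670) = sqrt(20741) - (8670 + 2*I*sqrt(3986)) = sqrt(20741) + (-8670 - 2*I*sqrt(3986)) = -8670 + sqrt(20741) - 2*I*sqrt(3986)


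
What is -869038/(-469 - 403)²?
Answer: -434519/380192 ≈ -1.1429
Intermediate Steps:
-869038/(-469 - 403)² = -869038/((-872)²) = -869038/760384 = -869038*1/760384 = -434519/380192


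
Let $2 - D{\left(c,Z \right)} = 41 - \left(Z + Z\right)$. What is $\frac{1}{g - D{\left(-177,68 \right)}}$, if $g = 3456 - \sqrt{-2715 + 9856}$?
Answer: $\frac{3359}{11275740} + \frac{\sqrt{7141}}{11275740} \approx 0.00030539$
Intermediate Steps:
$D{\left(c,Z \right)} = -39 + 2 Z$ ($D{\left(c,Z \right)} = 2 - \left(41 - \left(Z + Z\right)\right) = 2 - \left(41 - 2 Z\right) = 2 + \left(-41 + 2 Z\right) = -39 + 2 Z$)
$g = 3456 - \sqrt{7141} \approx 3371.5$
$\frac{1}{g - D{\left(-177,68 \right)}} = \frac{1}{\left(3456 - \sqrt{7141}\right) - \left(-39 + 2 \cdot 68\right)} = \frac{1}{\left(3456 - \sqrt{7141}\right) - \left(-39 + 136\right)} = \frac{1}{\left(3456 - \sqrt{7141}\right) - 97} = \frac{1}{3359 - \sqrt{7141}}$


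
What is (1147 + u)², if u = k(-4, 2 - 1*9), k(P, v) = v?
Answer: 1299600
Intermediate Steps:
u = -7 (u = 2 - 1*9 = 2 - 9 = -7)
(1147 + u)² = (1147 - 7)² = 1140² = 1299600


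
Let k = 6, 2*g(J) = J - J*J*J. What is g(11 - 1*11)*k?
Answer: 0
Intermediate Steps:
g(J) = J/2 - J³/2 (g(J) = (J - J*J*J)/2 = (J - J²*J)/2 = (J - J³)/2 = J/2 - J³/2)
g(11 - 1*11)*k = ((11 - 1*11)*(1 - (11 - 1*11)²)/2)*6 = ((11 - 11)*(1 - (11 - 11)²)/2)*6 = ((½)*0*(1 - 1*0²))*6 = ((½)*0*(1 - 1*0))*6 = ((½)*0*(1 + 0))*6 = ((½)*0*1)*6 = 0*6 = 0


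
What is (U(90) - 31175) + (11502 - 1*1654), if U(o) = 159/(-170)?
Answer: -3625749/170 ≈ -21328.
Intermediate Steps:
U(o) = -159/170 (U(o) = 159*(-1/170) = -159/170)
(U(90) - 31175) + (11502 - 1*1654) = (-159/170 - 31175) + (11502 - 1*1654) = -5299909/170 + (11502 - 1654) = -5299909/170 + 9848 = -3625749/170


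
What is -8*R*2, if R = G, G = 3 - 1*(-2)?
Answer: -80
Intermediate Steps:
G = 5 (G = 3 + 2 = 5)
R = 5
-8*R*2 = -8*5*2 = -40*2 = -80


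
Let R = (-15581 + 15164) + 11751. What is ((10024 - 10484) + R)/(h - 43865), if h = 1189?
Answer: -5437/21338 ≈ -0.25480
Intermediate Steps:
R = 11334 (R = -417 + 11751 = 11334)
((10024 - 10484) + R)/(h - 43865) = ((10024 - 10484) + 11334)/(1189 - 43865) = (-460 + 11334)/(-42676) = 10874*(-1/42676) = -5437/21338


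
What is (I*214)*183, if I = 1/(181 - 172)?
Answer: 13054/3 ≈ 4351.3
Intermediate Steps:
I = ⅑ (I = 1/9 = ⅑ ≈ 0.11111)
(I*214)*183 = ((⅑)*214)*183 = (214/9)*183 = 13054/3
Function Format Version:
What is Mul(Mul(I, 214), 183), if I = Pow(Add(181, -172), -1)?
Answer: Rational(13054, 3) ≈ 4351.3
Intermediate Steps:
I = Rational(1, 9) (I = Pow(9, -1) = Rational(1, 9) ≈ 0.11111)
Mul(Mul(I, 214), 183) = Mul(Mul(Rational(1, 9), 214), 183) = Mul(Rational(214, 9), 183) = Rational(13054, 3)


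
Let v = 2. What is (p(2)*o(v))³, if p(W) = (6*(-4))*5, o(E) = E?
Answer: -13824000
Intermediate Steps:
p(W) = -120 (p(W) = -24*5 = -120)
(p(2)*o(v))³ = (-120*2)³ = (-240)³ = -13824000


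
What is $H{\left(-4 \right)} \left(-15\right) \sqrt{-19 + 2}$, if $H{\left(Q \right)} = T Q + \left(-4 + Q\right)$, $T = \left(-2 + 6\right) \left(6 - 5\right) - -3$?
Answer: $540 i \sqrt{17} \approx 2226.5 i$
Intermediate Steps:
$T = 7$ ($T = 4 \cdot 1 + 3 = 4 + 3 = 7$)
$H{\left(Q \right)} = -4 + 8 Q$ ($H{\left(Q \right)} = 7 Q + \left(-4 + Q\right) = -4 + 8 Q$)
$H{\left(-4 \right)} \left(-15\right) \sqrt{-19 + 2} = \left(-4 + 8 \left(-4\right)\right) \left(-15\right) \sqrt{-19 + 2} = \left(-4 - 32\right) \left(-15\right) \sqrt{-17} = \left(-36\right) \left(-15\right) i \sqrt{17} = 540 i \sqrt{17}$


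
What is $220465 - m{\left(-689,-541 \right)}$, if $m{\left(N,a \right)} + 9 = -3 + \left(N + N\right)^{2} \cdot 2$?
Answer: $-3577291$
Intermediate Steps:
$m{\left(N,a \right)} = -12 + 8 N^{2}$ ($m{\left(N,a \right)} = -9 + \left(-3 + \left(N + N\right)^{2} \cdot 2\right) = -9 + \left(-3 + \left(2 N\right)^{2} \cdot 2\right) = -9 + \left(-3 + 4 N^{2} \cdot 2\right) = -9 + \left(-3 + 8 N^{2}\right) = -12 + 8 N^{2}$)
$220465 - m{\left(-689,-541 \right)} = 220465 - \left(-12 + 8 \left(-689\right)^{2}\right) = 220465 - \left(-12 + 8 \cdot 474721\right) = 220465 - \left(-12 + 3797768\right) = 220465 - 3797756 = -3577291$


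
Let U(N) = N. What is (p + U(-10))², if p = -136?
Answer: 21316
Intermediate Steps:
(p + U(-10))² = (-136 - 10)² = (-146)² = 21316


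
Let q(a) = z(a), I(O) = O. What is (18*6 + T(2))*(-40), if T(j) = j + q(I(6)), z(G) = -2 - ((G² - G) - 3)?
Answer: -3240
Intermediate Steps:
z(G) = 1 + G - G² (z(G) = -2 - (-3 + G² - G) = -2 + (3 + G - G²) = 1 + G - G²)
q(a) = 1 + a - a²
T(j) = -29 + j (T(j) = j + (1 + 6 - 1*6²) = j + (1 + 6 - 1*36) = j + (1 + 6 - 36) = j - 29 = -29 + j)
(18*6 + T(2))*(-40) = (18*6 + (-29 + 2))*(-40) = (108 - 27)*(-40) = 81*(-40) = -3240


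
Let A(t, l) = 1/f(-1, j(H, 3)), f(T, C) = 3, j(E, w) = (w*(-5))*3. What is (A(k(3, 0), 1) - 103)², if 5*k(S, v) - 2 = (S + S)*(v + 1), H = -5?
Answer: 94864/9 ≈ 10540.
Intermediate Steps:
j(E, w) = -15*w (j(E, w) = -5*w*3 = -15*w)
k(S, v) = ⅖ + 2*S*(1 + v)/5 (k(S, v) = ⅖ + ((S + S)*(v + 1))/5 = ⅖ + ((2*S)*(1 + v))/5 = ⅖ + (2*S*(1 + v))/5 = ⅖ + 2*S*(1 + v)/5)
A(t, l) = ⅓ (A(t, l) = 1/3 = ⅓)
(A(k(3, 0), 1) - 103)² = (⅓ - 103)² = (-308/3)² = 94864/9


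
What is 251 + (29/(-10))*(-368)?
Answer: 6591/5 ≈ 1318.2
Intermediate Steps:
251 + (29/(-10))*(-368) = 251 - ⅒*29*(-368) = 251 - 29/10*(-368) = 251 + 5336/5 = 6591/5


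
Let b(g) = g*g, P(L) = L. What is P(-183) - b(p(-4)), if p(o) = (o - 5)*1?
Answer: -264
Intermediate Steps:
p(o) = -5 + o (p(o) = (-5 + o)*1 = -5 + o)
b(g) = g²
P(-183) - b(p(-4)) = -183 - (-5 - 4)² = -183 - 1*(-9)² = -183 - 1*81 = -183 - 81 = -264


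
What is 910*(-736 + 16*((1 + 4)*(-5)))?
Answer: -1033760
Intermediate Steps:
910*(-736 + 16*((1 + 4)*(-5))) = 910*(-736 + 16*(5*(-5))) = 910*(-736 + 16*(-25)) = 910*(-736 - 400) = 910*(-1136) = -1033760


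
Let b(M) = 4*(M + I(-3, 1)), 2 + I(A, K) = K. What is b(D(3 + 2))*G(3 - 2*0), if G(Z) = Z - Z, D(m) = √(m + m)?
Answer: 0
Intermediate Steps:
I(A, K) = -2 + K
D(m) = √2*√m (D(m) = √(2*m) = √2*√m)
b(M) = -4 + 4*M (b(M) = 4*(M + (-2 + 1)) = 4*(M - 1) = 4*(-1 + M) = -4 + 4*M)
G(Z) = 0
b(D(3 + 2))*G(3 - 2*0) = (-4 + 4*(√2*√(3 + 2)))*0 = (-4 + 4*(√2*√5))*0 = (-4 + 4*√10)*0 = 0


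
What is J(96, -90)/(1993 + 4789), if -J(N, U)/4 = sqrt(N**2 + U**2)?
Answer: -12*sqrt(481)/3391 ≈ -0.077611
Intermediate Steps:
J(N, U) = -4*sqrt(N**2 + U**2)
J(96, -90)/(1993 + 4789) = (-4*sqrt(96**2 + (-90)**2))/(1993 + 4789) = -4*sqrt(9216 + 8100)/6782 = -24*sqrt(481)*(1/6782) = -12*sqrt(481)/3391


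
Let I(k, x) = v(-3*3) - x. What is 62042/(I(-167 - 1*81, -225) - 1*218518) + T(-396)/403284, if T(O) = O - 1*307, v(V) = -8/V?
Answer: -226566047539/792303441636 ≈ -0.28596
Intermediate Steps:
T(O) = -307 + O (T(O) = O - 307 = -307 + O)
I(k, x) = 8/9 - x (I(k, x) = -8/((-3*3)) - x = -8/(-9) - x = -8*(-1/9) - x = 8/9 - x)
62042/(I(-167 - 1*81, -225) - 1*218518) + T(-396)/403284 = 62042/((8/9 - 1*(-225)) - 1*218518) + (-307 - 396)/403284 = 62042/((8/9 + 225) - 218518) - 703*1/403284 = 62042/(2033/9 - 218518) - 703/403284 = 62042/(-1964629/9) - 703/403284 = 62042*(-9/1964629) - 703/403284 = -558378/1964629 - 703/403284 = -226566047539/792303441636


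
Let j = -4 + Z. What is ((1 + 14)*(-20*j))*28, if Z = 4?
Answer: 0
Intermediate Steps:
j = 0 (j = -4 + 4 = 0)
((1 + 14)*(-20*j))*28 = ((1 + 14)*(-20*0))*28 = (15*0)*28 = 0*28 = 0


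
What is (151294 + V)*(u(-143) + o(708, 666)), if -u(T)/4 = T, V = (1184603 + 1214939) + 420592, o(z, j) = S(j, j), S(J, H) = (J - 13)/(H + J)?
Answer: 188823601783/111 ≈ 1.7011e+9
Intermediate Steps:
S(J, H) = (-13 + J)/(H + J)
o(z, j) = (-13 + j)/(2*j) (o(z, j) = (-13 + j)/(j + j) = (-13 + j)/((2*j)) = (1/(2*j))*(-13 + j) = (-13 + j)/(2*j))
V = 2820134 (V = 2399542 + 420592 = 2820134)
u(T) = -4*T
(151294 + V)*(u(-143) + o(708, 666)) = (151294 + 2820134)*(-4*(-143) + (½)*(-13 + 666)/666) = 2971428*(572 + (½)*(1/666)*653) = 2971428*(572 + 653/1332) = 2971428*(762557/1332) = 188823601783/111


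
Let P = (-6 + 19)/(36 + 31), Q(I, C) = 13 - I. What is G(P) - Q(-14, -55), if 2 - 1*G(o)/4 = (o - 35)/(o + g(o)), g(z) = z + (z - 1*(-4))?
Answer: 3495/307 ≈ 11.384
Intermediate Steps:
g(z) = 4 + 2*z (g(z) = z + (z + 4) = z + (4 + z) = 4 + 2*z)
P = 13/67 ≈ 0.19403
G(o) = 8 - 4*(-35 + o)/(4 + 3*o) (G(o) = 8 - 4*(o - 35)/(o + (4 + 2*o)) = 8 - 4*(-35 + o)/(4 + 3*o))
G(P) - Q(-14, -55) = 4*(43 + 5*(13/67))/(4 + 3*(13/67)) - (13 - 1*(-14)) = 4*(43 + 65/67)/(4 + 39/67) - (13 + 14) = 4*(2946/67)/(307/67) - 1*27 = 4*(67/307)*(2946/67) - 27 = 11784/307 - 27 = 3495/307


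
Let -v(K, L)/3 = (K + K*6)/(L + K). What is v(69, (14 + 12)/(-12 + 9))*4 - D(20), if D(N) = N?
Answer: -21008/181 ≈ -116.07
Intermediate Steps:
v(K, L) = -21*K/(K + L) (v(K, L) = -3*(K + K*6)/(L + K) = -3*(K + 6*K)/(K + L) = -3*7*K/(K + L) = -21*K/(K + L))
v(69, (14 + 12)/(-12 + 9))*4 - D(20) = -21*69/(69 + (14 + 12)/(-12 + 9))*4 - 1*20 = -21*69/(69 + 26/(-3))*4 - 20 = -21*69/(69 + 26*(-1/3))*4 - 20 = -21*69/(69 - 26/3)*4 - 20 = -21*69/181/3*4 - 20 = -21*69*3/181*4 - 20 = -4347/181*4 - 20 = -17388/181 - 20 = -21008/181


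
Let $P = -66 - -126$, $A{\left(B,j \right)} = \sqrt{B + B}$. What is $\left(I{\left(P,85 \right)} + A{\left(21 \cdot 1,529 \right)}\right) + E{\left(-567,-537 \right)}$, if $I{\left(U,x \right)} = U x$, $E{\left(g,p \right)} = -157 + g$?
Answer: $4376 + \sqrt{42} \approx 4382.5$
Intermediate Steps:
$A{\left(B,j \right)} = \sqrt{2} \sqrt{B}$ ($A{\left(B,j \right)} = \sqrt{2 B} = \sqrt{2} \sqrt{B}$)
$P = 60$ ($P = -66 + 126 = 60$)
$\left(I{\left(P,85 \right)} + A{\left(21 \cdot 1,529 \right)}\right) + E{\left(-567,-537 \right)} = \left(60 \cdot 85 + \sqrt{2} \sqrt{21 \cdot 1}\right) - 724 = \left(5100 + \sqrt{2} \sqrt{21}\right) - 724 = \left(5100 + \sqrt{42}\right) - 724 = 4376 + \sqrt{42}$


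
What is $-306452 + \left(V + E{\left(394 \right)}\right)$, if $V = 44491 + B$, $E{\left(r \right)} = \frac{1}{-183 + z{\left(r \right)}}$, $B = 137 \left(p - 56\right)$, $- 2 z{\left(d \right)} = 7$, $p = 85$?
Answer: $- \frac{96229526}{373} \approx -2.5799 \cdot 10^{5}$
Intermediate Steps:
$z{\left(d \right)} = - \frac{7}{2}$ ($z{\left(d \right)} = \left(- \frac{1}{2}\right) 7 = - \frac{7}{2}$)
$B = 3973$ ($B = 137 \left(85 - 56\right) = 137 \cdot 29 = 3973$)
$E{\left(r \right)} = - \frac{2}{373}$ ($E{\left(r \right)} = \frac{1}{-183 - \frac{7}{2}} = \frac{1}{- \frac{373}{2}} = - \frac{2}{373}$)
$V = 48464$ ($V = 44491 + 3973 = 48464$)
$-306452 + \left(V + E{\left(394 \right)}\right) = -306452 + \left(48464 - \frac{2}{373}\right) = -306452 + \frac{18077070}{373} = - \frac{96229526}{373}$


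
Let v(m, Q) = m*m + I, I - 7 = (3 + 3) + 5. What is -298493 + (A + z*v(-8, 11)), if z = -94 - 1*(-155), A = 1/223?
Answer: -65448492/223 ≈ -2.9349e+5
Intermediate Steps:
I = 18 (I = 7 + ((3 + 3) + 5) = 7 + (6 + 5) = 7 + 11 = 18)
v(m, Q) = 18 + m**2 (v(m, Q) = m*m + 18 = m**2 + 18 = 18 + m**2)
A = 1/223 ≈ 0.0044843
z = 61 (z = -94 + 155 = 61)
-298493 + (A + z*v(-8, 11)) = -298493 + (1/223 + 61*(18 + (-8)**2)) = -298493 + (1/223 + 61*(18 + 64)) = -298493 + (1/223 + 61*82) = -298493 + (1/223 + 5002) = -298493 + 1115447/223 = -65448492/223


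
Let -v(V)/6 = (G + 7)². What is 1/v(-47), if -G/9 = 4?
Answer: -1/5046 ≈ -0.00019818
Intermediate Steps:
G = -36 (G = -9*4 = -36)
v(V) = -5046 (v(V) = -6*(-36 + 7)² = -6*(-29)² = -6*841 = -5046)
1/v(-47) = 1/(-5046) = -1/5046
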